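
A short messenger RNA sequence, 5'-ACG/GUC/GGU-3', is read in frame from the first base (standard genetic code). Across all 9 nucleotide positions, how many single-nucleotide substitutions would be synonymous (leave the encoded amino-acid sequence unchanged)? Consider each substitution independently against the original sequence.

Codon 1 (ACG, Thr): 3 synonymous substitutions.
Codon 2 (GUC, Val): 3 synonymous substitutions.
Codon 3 (GGU, Gly): 3 synonymous substitutions.
Total: 3 + 3 + 3 = 9.

9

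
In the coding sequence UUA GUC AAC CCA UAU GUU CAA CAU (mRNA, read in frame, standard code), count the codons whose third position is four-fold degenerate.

Codon 1 UUA (Leu): third position 2-fold.
Codon 2 GUC (Val): third position 4-fold.
Codon 3 AAC (Asn): third position 2-fold.
Codon 4 CCA (Pro): third position 4-fold.
Codon 5 UAU (Tyr): third position 2-fold.
Codon 6 GUU (Val): third position 4-fold.
Codon 7 CAA (Gln): third position 2-fold.
Codon 8 CAU (His): third position 2-fold.
Four-fold degenerate third positions: 3.

3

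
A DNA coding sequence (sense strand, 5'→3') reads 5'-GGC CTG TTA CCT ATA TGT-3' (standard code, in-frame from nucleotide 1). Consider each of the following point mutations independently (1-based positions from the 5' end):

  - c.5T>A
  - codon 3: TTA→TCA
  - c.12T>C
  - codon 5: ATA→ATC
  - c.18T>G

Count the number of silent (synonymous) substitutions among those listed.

Codon 2: CTG (Leu) → CAG (Gln) — missense.
Codon 3: TTA (Leu) → TCA (Ser) — missense.
Codon 4: CCT (Pro) → CCC (Pro) — synonymous.
Codon 5: ATA (Ile) → ATC (Ile) — synonymous.
Codon 6: TGT (Cys) → TGG (Trp) — missense.
Synonymous: 2 of 5.

2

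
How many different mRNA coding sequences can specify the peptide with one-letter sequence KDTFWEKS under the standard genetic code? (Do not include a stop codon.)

Lys: 2 codons.
Asp: 2 codons.
Thr: 4 codons.
Phe: 2 codons.
Trp: 1 codon.
Glu: 2 codons.
Lys: 2 codons.
Ser: 6 codons.
2 × 2 × 4 × 2 × 1 × 2 × 2 × 6 = 768.

768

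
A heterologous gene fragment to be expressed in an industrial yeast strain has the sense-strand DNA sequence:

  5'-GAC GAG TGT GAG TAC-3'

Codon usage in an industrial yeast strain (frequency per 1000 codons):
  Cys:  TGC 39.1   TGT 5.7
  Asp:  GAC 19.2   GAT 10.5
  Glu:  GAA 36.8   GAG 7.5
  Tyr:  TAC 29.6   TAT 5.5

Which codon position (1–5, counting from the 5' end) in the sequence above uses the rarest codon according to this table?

Codon 1 GAC (Asp): 19.2 per 1000.
Codon 2 GAG (Glu): 7.5 per 1000.
Codon 3 TGT (Cys): 5.7 per 1000.
Codon 4 GAG (Glu): 7.5 per 1000.
Codon 5 TAC (Tyr): 29.6 per 1000.
Lowest frequency is 5.7 at codon 3.

3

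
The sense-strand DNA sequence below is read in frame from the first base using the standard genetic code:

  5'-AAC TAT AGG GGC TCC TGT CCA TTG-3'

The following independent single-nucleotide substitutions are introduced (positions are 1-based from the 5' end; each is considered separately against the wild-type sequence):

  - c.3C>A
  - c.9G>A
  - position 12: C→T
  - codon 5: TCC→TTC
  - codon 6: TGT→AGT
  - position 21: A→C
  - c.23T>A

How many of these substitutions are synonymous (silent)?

Codon 1: AAC (Asn) → AAA (Lys) — missense.
Codon 3: AGG (Arg) → AGA (Arg) — synonymous.
Codon 4: GGC (Gly) → GGT (Gly) — synonymous.
Codon 5: TCC (Ser) → TTC (Phe) — missense.
Codon 6: TGT (Cys) → AGT (Ser) — missense.
Codon 7: CCA (Pro) → CCC (Pro) — synonymous.
Codon 8: TTG (Leu) → TAG (Stop) — nonsense.
Synonymous: 3 of 7.

3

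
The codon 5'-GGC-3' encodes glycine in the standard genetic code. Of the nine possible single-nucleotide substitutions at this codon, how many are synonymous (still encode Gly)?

3

Position 1: none → 0 synonymous.
Position 2: none → 0 synonymous.
Position 3: GGU, GGA, GGG → 3 synonymous.
Total: 0 + 0 + 3 = 3.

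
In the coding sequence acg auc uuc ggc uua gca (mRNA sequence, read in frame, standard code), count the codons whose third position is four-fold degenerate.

3

Codon 1 ACG (Thr): third position 4-fold.
Codon 2 AUC (Ile): third position 3-fold.
Codon 3 UUC (Phe): third position 2-fold.
Codon 4 GGC (Gly): third position 4-fold.
Codon 5 UUA (Leu): third position 2-fold.
Codon 6 GCA (Ala): third position 4-fold.
Four-fold degenerate third positions: 3.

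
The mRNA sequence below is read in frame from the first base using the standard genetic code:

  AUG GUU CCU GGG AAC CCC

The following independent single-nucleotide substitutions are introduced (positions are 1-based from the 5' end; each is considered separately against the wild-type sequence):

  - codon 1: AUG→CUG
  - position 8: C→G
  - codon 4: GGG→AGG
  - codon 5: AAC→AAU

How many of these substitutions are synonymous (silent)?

1

Codon 1: AUG (Met) → CUG (Leu) — missense.
Codon 3: CCU (Pro) → CGU (Arg) — missense.
Codon 4: GGG (Gly) → AGG (Arg) — missense.
Codon 5: AAC (Asn) → AAU (Asn) — synonymous.
Synonymous: 1 of 4.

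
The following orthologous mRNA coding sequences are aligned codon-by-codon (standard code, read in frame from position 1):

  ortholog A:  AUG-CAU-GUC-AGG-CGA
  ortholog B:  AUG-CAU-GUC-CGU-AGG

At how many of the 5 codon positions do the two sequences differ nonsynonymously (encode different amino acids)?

0

Codon 1: AUG Met / AUG Met — identical.
Codon 2: CAU His / CAU His — identical.
Codon 3: GUC Val / GUC Val — identical.
Codon 4: AGG Arg / CGU Arg — synonymous.
Codon 5: CGA Arg / AGG Arg — synonymous.
Nonsynonymous differences: 0.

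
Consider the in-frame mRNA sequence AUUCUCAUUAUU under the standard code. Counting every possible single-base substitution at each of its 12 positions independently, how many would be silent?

9

Codon 1 (AUU, Ile): 2 synonymous substitutions.
Codon 2 (CUC, Leu): 3 synonymous substitutions.
Codon 3 (AUU, Ile): 2 synonymous substitutions.
Codon 4 (AUU, Ile): 2 synonymous substitutions.
Total: 2 + 3 + 2 + 2 = 9.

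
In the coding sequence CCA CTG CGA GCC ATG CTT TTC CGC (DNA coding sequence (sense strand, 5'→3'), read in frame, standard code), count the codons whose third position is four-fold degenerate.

Codon 1 CCA (Pro): third position 4-fold.
Codon 2 CTG (Leu): third position 4-fold.
Codon 3 CGA (Arg): third position 4-fold.
Codon 4 GCC (Ala): third position 4-fold.
Codon 5 ATG (Met): third position 1-fold.
Codon 6 CTT (Leu): third position 4-fold.
Codon 7 TTC (Phe): third position 2-fold.
Codon 8 CGC (Arg): third position 4-fold.
Four-fold degenerate third positions: 6.

6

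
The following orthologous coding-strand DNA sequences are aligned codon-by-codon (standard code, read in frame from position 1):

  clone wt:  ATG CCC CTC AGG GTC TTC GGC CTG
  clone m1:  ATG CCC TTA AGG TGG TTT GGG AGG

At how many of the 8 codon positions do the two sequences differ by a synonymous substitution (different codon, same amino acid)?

Codon 1: ATG Met / ATG Met — identical.
Codon 2: CCC Pro / CCC Pro — identical.
Codon 3: CTC Leu / TTA Leu — synonymous.
Codon 4: AGG Arg / AGG Arg — identical.
Codon 5: GTC Val / TGG Trp — nonsynonymous.
Codon 6: TTC Phe / TTT Phe — synonymous.
Codon 7: GGC Gly / GGG Gly — synonymous.
Codon 8: CTG Leu / AGG Arg — nonsynonymous.
Synonymous differences: 3.

3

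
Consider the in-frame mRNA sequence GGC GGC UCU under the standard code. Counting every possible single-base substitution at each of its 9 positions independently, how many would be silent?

9

Codon 1 (GGC, Gly): 3 synonymous substitutions.
Codon 2 (GGC, Gly): 3 synonymous substitutions.
Codon 3 (UCU, Ser): 3 synonymous substitutions.
Total: 3 + 3 + 3 = 9.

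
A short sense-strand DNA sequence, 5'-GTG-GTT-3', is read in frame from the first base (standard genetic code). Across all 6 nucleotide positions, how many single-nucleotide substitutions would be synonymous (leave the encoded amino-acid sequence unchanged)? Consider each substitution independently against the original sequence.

Codon 1 (GTG, Val): 3 synonymous substitutions.
Codon 2 (GTT, Val): 3 synonymous substitutions.
Total: 3 + 3 = 6.

6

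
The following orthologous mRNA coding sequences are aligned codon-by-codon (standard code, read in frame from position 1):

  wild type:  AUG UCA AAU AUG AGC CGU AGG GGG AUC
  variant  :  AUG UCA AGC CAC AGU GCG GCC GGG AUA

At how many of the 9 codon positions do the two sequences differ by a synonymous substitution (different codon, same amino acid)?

Codon 1: AUG Met / AUG Met — identical.
Codon 2: UCA Ser / UCA Ser — identical.
Codon 3: AAU Asn / AGC Ser — nonsynonymous.
Codon 4: AUG Met / CAC His — nonsynonymous.
Codon 5: AGC Ser / AGU Ser — synonymous.
Codon 6: CGU Arg / GCG Ala — nonsynonymous.
Codon 7: AGG Arg / GCC Ala — nonsynonymous.
Codon 8: GGG Gly / GGG Gly — identical.
Codon 9: AUC Ile / AUA Ile — synonymous.
Synonymous differences: 2.

2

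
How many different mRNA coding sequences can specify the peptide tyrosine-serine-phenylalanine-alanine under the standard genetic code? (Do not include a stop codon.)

96

Tyr: 2 codons.
Ser: 6 codons.
Phe: 2 codons.
Ala: 4 codons.
2 × 6 × 2 × 4 = 96.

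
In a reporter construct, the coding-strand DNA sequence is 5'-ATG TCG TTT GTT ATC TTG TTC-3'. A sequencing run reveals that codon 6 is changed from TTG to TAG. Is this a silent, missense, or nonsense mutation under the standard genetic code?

nonsense

Position 17 falls in codon 6: TTG → Leu.
After the substitution the codon is TAG → Stop.
The new codon is a stop codon, so this is a nonsense mutation.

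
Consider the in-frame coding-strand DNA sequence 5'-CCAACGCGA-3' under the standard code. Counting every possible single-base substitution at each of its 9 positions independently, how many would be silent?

Codon 1 (CCA, Pro): 3 synonymous substitutions.
Codon 2 (ACG, Thr): 3 synonymous substitutions.
Codon 3 (CGA, Arg): 4 synonymous substitutions.
Total: 3 + 3 + 4 = 10.

10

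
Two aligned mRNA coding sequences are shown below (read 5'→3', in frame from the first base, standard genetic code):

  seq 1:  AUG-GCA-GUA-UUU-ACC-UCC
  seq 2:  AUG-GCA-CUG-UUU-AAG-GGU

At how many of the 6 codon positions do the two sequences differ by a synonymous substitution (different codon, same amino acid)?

Codon 1: AUG Met / AUG Met — identical.
Codon 2: GCA Ala / GCA Ala — identical.
Codon 3: GUA Val / CUG Leu — nonsynonymous.
Codon 4: UUU Phe / UUU Phe — identical.
Codon 5: ACC Thr / AAG Lys — nonsynonymous.
Codon 6: UCC Ser / GGU Gly — nonsynonymous.
Synonymous differences: 0.

0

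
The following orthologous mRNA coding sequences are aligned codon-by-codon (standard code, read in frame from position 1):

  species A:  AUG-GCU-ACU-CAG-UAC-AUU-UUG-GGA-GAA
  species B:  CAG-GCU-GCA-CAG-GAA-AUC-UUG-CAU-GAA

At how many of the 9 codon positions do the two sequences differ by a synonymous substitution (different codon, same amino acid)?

Codon 1: AUG Met / CAG Gln — nonsynonymous.
Codon 2: GCU Ala / GCU Ala — identical.
Codon 3: ACU Thr / GCA Ala — nonsynonymous.
Codon 4: CAG Gln / CAG Gln — identical.
Codon 5: UAC Tyr / GAA Glu — nonsynonymous.
Codon 6: AUU Ile / AUC Ile — synonymous.
Codon 7: UUG Leu / UUG Leu — identical.
Codon 8: GGA Gly / CAU His — nonsynonymous.
Codon 9: GAA Glu / GAA Glu — identical.
Synonymous differences: 1.

1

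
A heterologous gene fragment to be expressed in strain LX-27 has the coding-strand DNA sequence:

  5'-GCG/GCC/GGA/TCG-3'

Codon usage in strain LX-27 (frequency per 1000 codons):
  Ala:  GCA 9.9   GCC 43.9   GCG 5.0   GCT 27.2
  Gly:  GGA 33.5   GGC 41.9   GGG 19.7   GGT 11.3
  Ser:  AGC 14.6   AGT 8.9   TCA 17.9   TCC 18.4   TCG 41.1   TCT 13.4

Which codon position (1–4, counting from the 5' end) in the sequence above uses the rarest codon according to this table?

Codon 1 GCG (Ala): 5.0 per 1000.
Codon 2 GCC (Ala): 43.9 per 1000.
Codon 3 GGA (Gly): 33.5 per 1000.
Codon 4 TCG (Ser): 41.1 per 1000.
Lowest frequency is 5.0 at codon 1.

1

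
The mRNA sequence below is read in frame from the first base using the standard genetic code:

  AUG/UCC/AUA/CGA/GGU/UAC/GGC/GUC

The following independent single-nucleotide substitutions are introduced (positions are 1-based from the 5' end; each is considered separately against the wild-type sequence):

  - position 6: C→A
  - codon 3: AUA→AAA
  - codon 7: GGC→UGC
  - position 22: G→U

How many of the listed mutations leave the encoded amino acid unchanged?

Codon 2: UCC (Ser) → UCA (Ser) — synonymous.
Codon 3: AUA (Ile) → AAA (Lys) — missense.
Codon 7: GGC (Gly) → UGC (Cys) — missense.
Codon 8: GUC (Val) → UUC (Phe) — missense.
Synonymous: 1 of 4.

1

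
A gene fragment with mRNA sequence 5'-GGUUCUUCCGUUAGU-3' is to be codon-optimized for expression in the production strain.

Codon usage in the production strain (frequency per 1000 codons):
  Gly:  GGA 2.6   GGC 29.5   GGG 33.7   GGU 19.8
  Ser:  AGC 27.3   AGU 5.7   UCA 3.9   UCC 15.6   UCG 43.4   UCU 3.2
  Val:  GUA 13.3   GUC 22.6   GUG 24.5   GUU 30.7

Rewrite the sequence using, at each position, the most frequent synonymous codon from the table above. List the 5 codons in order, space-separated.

GGG UCG UCG GUU UCG

Codon 1 (Gly): best is GGG at 33.7.
Codon 2 (Ser): best is UCG at 43.4.
Codon 3 (Ser): best is UCG at 43.4.
Codon 4 (Val): best is GUU at 30.7.
Codon 5 (Ser): best is UCG at 43.4.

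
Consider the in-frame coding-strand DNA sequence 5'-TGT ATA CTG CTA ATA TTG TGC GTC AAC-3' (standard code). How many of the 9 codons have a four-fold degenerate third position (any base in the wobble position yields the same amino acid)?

3

Codon 1 TGT (Cys): third position 2-fold.
Codon 2 ATA (Ile): third position 3-fold.
Codon 3 CTG (Leu): third position 4-fold.
Codon 4 CTA (Leu): third position 4-fold.
Codon 5 ATA (Ile): third position 3-fold.
Codon 6 TTG (Leu): third position 2-fold.
Codon 7 TGC (Cys): third position 2-fold.
Codon 8 GTC (Val): third position 4-fold.
Codon 9 AAC (Asn): third position 2-fold.
Four-fold degenerate third positions: 3.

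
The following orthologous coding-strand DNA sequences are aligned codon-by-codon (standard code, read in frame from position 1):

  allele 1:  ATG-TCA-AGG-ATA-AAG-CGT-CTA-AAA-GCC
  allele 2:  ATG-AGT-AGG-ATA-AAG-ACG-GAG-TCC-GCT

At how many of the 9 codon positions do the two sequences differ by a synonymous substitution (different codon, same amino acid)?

2

Codon 1: ATG Met / ATG Met — identical.
Codon 2: TCA Ser / AGT Ser — synonymous.
Codon 3: AGG Arg / AGG Arg — identical.
Codon 4: ATA Ile / ATA Ile — identical.
Codon 5: AAG Lys / AAG Lys — identical.
Codon 6: CGT Arg / ACG Thr — nonsynonymous.
Codon 7: CTA Leu / GAG Glu — nonsynonymous.
Codon 8: AAA Lys / TCC Ser — nonsynonymous.
Codon 9: GCC Ala / GCT Ala — synonymous.
Synonymous differences: 2.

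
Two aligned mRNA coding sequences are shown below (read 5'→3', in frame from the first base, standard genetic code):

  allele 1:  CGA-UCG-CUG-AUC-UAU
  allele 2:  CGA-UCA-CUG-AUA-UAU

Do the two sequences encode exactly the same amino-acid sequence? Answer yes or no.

Codon 1: CGA Arg / CGA Arg — identical.
Codon 2: UCG Ser / UCA Ser — synonymous.
Codon 3: CUG Leu / CUG Leu — identical.
Codon 4: AUC Ile / AUA Ile — synonymous.
Codon 5: UAU Tyr / UAU Tyr — identical.
Nonsynonymous differences: 0 → same protein.

yes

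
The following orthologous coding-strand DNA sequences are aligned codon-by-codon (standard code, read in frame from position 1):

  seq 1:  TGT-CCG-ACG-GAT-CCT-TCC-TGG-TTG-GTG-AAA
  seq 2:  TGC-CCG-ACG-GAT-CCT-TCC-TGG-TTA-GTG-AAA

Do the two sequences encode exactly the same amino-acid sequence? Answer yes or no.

yes

Codon 1: TGT Cys / TGC Cys — synonymous.
Codon 2: CCG Pro / CCG Pro — identical.
Codon 3: ACG Thr / ACG Thr — identical.
Codon 4: GAT Asp / GAT Asp — identical.
Codon 5: CCT Pro / CCT Pro — identical.
Codon 6: TCC Ser / TCC Ser — identical.
Codon 7: TGG Trp / TGG Trp — identical.
Codon 8: TTG Leu / TTA Leu — synonymous.
Codon 9: GTG Val / GTG Val — identical.
Codon 10: AAA Lys / AAA Lys — identical.
Nonsynonymous differences: 0 → same protein.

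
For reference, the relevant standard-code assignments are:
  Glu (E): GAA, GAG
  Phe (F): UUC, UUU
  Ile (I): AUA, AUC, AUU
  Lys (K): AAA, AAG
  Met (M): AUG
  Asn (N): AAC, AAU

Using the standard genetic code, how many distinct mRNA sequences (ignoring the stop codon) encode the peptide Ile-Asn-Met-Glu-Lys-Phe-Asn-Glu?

Ile: 3 codons.
Asn: 2 codons.
Met: 1 codon.
Glu: 2 codons.
Lys: 2 codons.
Phe: 2 codons.
Asn: 2 codons.
Glu: 2 codons.
3 × 2 × 1 × 2 × 2 × 2 × 2 × 2 = 192.

192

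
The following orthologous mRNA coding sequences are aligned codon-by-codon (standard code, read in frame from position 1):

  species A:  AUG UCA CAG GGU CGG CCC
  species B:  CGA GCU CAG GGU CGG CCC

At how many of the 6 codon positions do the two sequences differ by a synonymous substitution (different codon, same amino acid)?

0

Codon 1: AUG Met / CGA Arg — nonsynonymous.
Codon 2: UCA Ser / GCU Ala — nonsynonymous.
Codon 3: CAG Gln / CAG Gln — identical.
Codon 4: GGU Gly / GGU Gly — identical.
Codon 5: CGG Arg / CGG Arg — identical.
Codon 6: CCC Pro / CCC Pro — identical.
Synonymous differences: 0.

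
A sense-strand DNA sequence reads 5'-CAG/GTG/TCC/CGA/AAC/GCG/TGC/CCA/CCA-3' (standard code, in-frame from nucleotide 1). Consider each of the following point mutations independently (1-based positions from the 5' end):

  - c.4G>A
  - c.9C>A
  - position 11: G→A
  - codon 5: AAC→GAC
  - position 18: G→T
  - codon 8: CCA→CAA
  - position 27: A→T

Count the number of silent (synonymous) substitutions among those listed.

3

Codon 2: GTG (Val) → ATG (Met) — missense.
Codon 3: TCC (Ser) → TCA (Ser) — synonymous.
Codon 4: CGA (Arg) → CAA (Gln) — missense.
Codon 5: AAC (Asn) → GAC (Asp) — missense.
Codon 6: GCG (Ala) → GCT (Ala) — synonymous.
Codon 8: CCA (Pro) → CAA (Gln) — missense.
Codon 9: CCA (Pro) → CCT (Pro) — synonymous.
Synonymous: 3 of 7.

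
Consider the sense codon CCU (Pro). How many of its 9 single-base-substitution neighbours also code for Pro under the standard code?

3

Position 1: none → 0 synonymous.
Position 2: none → 0 synonymous.
Position 3: CCC, CCA, CCG → 3 synonymous.
Total: 0 + 0 + 3 = 3.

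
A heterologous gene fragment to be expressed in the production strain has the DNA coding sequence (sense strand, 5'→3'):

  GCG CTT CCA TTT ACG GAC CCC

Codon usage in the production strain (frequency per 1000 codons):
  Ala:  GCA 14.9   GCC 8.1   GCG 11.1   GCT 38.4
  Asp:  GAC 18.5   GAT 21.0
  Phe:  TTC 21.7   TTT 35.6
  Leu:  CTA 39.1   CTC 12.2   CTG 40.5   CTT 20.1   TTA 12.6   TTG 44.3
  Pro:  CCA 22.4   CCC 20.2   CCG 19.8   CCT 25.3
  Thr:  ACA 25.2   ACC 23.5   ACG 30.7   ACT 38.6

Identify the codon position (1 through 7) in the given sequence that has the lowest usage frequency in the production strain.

Codon 1 GCG (Ala): 11.1 per 1000.
Codon 2 CTT (Leu): 20.1 per 1000.
Codon 3 CCA (Pro): 22.4 per 1000.
Codon 4 TTT (Phe): 35.6 per 1000.
Codon 5 ACG (Thr): 30.7 per 1000.
Codon 6 GAC (Asp): 18.5 per 1000.
Codon 7 CCC (Pro): 20.2 per 1000.
Lowest frequency is 11.1 at codon 1.

1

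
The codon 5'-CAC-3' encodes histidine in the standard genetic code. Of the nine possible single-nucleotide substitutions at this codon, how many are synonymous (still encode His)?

Position 1: none → 0 synonymous.
Position 2: none → 0 synonymous.
Position 3: CAT → 1 synonymous.
Total: 0 + 0 + 1 = 1.

1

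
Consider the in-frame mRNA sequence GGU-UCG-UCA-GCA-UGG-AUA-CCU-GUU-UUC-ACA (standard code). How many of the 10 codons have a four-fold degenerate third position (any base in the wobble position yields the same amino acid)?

7

Codon 1 GGU (Gly): third position 4-fold.
Codon 2 UCG (Ser): third position 4-fold.
Codon 3 UCA (Ser): third position 4-fold.
Codon 4 GCA (Ala): third position 4-fold.
Codon 5 UGG (Trp): third position 1-fold.
Codon 6 AUA (Ile): third position 3-fold.
Codon 7 CCU (Pro): third position 4-fold.
Codon 8 GUU (Val): third position 4-fold.
Codon 9 UUC (Phe): third position 2-fold.
Codon 10 ACA (Thr): third position 4-fold.
Four-fold degenerate third positions: 7.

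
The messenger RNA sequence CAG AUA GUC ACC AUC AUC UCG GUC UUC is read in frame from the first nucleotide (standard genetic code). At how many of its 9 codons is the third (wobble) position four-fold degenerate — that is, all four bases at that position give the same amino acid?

Codon 1 CAG (Gln): third position 2-fold.
Codon 2 AUA (Ile): third position 3-fold.
Codon 3 GUC (Val): third position 4-fold.
Codon 4 ACC (Thr): third position 4-fold.
Codon 5 AUC (Ile): third position 3-fold.
Codon 6 AUC (Ile): third position 3-fold.
Codon 7 UCG (Ser): third position 4-fold.
Codon 8 GUC (Val): third position 4-fold.
Codon 9 UUC (Phe): third position 2-fold.
Four-fold degenerate third positions: 4.

4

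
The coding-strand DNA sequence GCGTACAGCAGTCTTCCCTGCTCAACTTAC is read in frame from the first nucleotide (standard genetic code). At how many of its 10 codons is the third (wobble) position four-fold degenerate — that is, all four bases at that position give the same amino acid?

5

Codon 1 GCG (Ala): third position 4-fold.
Codon 2 TAC (Tyr): third position 2-fold.
Codon 3 AGC (Ser): third position 2-fold.
Codon 4 AGT (Ser): third position 2-fold.
Codon 5 CTT (Leu): third position 4-fold.
Codon 6 CCC (Pro): third position 4-fold.
Codon 7 TGC (Cys): third position 2-fold.
Codon 8 TCA (Ser): third position 4-fold.
Codon 9 ACT (Thr): third position 4-fold.
Codon 10 TAC (Tyr): third position 2-fold.
Four-fold degenerate third positions: 5.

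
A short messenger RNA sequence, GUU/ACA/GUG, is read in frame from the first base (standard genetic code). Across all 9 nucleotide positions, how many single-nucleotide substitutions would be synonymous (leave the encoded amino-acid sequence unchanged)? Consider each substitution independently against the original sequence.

9

Codon 1 (GUU, Val): 3 synonymous substitutions.
Codon 2 (ACA, Thr): 3 synonymous substitutions.
Codon 3 (GUG, Val): 3 synonymous substitutions.
Total: 3 + 3 + 3 = 9.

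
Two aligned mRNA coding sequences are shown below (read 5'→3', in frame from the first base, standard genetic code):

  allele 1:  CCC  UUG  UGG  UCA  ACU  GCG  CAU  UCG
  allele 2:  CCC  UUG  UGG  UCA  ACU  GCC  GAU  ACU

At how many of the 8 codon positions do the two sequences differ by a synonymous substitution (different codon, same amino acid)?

Codon 1: CCC Pro / CCC Pro — identical.
Codon 2: UUG Leu / UUG Leu — identical.
Codon 3: UGG Trp / UGG Trp — identical.
Codon 4: UCA Ser / UCA Ser — identical.
Codon 5: ACU Thr / ACU Thr — identical.
Codon 6: GCG Ala / GCC Ala — synonymous.
Codon 7: CAU His / GAU Asp — nonsynonymous.
Codon 8: UCG Ser / ACU Thr — nonsynonymous.
Synonymous differences: 1.

1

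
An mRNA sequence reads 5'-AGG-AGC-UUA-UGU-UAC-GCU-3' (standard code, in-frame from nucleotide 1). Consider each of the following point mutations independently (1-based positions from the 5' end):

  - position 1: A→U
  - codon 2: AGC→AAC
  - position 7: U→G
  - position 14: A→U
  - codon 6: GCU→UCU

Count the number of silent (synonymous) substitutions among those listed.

Codon 1: AGG (Arg) → UGG (Trp) — missense.
Codon 2: AGC (Ser) → AAC (Asn) — missense.
Codon 3: UUA (Leu) → GUA (Val) — missense.
Codon 5: UAC (Tyr) → UUC (Phe) — missense.
Codon 6: GCU (Ala) → UCU (Ser) — missense.
Synonymous: 0 of 5.

0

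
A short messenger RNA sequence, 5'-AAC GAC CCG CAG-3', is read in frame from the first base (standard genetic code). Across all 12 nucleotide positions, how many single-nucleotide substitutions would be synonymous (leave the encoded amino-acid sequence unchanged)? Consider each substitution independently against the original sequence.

6

Codon 1 (AAC, Asn): 1 synonymous substitution.
Codon 2 (GAC, Asp): 1 synonymous substitution.
Codon 3 (CCG, Pro): 3 synonymous substitutions.
Codon 4 (CAG, Gln): 1 synonymous substitution.
Total: 1 + 1 + 3 + 1 = 6.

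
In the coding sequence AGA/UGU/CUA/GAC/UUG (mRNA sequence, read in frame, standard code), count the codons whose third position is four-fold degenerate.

1

Codon 1 AGA (Arg): third position 2-fold.
Codon 2 UGU (Cys): third position 2-fold.
Codon 3 CUA (Leu): third position 4-fold.
Codon 4 GAC (Asp): third position 2-fold.
Codon 5 UUG (Leu): third position 2-fold.
Four-fold degenerate third positions: 1.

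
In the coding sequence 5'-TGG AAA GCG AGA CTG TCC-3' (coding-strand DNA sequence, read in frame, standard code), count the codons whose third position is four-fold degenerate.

Codon 1 TGG (Trp): third position 1-fold.
Codon 2 AAA (Lys): third position 2-fold.
Codon 3 GCG (Ala): third position 4-fold.
Codon 4 AGA (Arg): third position 2-fold.
Codon 5 CTG (Leu): third position 4-fold.
Codon 6 TCC (Ser): third position 4-fold.
Four-fold degenerate third positions: 3.

3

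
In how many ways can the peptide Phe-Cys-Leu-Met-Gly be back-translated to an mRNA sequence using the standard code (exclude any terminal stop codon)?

96

Phe: 2 codons.
Cys: 2 codons.
Leu: 6 codons.
Met: 1 codon.
Gly: 4 codons.
2 × 2 × 6 × 1 × 4 = 96.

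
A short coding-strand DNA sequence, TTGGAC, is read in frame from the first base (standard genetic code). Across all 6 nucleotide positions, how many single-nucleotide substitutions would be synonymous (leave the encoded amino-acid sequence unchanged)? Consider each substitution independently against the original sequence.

Codon 1 (TTG, Leu): 2 synonymous substitutions.
Codon 2 (GAC, Asp): 1 synonymous substitution.
Total: 2 + 1 = 3.

3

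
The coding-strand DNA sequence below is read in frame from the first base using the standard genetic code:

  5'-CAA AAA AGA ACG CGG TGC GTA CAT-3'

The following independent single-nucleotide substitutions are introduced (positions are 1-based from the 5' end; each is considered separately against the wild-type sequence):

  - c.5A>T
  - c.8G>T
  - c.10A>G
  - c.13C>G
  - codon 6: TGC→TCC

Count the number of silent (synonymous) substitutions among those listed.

Codon 2: AAA (Lys) → ATA (Ile) — missense.
Codon 3: AGA (Arg) → ATA (Ile) — missense.
Codon 4: ACG (Thr) → GCG (Ala) — missense.
Codon 5: CGG (Arg) → GGG (Gly) — missense.
Codon 6: TGC (Cys) → TCC (Ser) — missense.
Synonymous: 0 of 5.

0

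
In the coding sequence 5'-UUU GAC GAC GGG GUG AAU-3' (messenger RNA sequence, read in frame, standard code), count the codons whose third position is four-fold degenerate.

Codon 1 UUU (Phe): third position 2-fold.
Codon 2 GAC (Asp): third position 2-fold.
Codon 3 GAC (Asp): third position 2-fold.
Codon 4 GGG (Gly): third position 4-fold.
Codon 5 GUG (Val): third position 4-fold.
Codon 6 AAU (Asn): third position 2-fold.
Four-fold degenerate third positions: 2.

2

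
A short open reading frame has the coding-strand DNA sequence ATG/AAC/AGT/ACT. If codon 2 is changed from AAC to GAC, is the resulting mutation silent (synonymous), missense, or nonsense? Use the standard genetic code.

missense

Position 4 falls in codon 2: AAC → Asn.
After the substitution the codon is GAC → Asp.
Asn ≠ Asp, so this is a missense mutation.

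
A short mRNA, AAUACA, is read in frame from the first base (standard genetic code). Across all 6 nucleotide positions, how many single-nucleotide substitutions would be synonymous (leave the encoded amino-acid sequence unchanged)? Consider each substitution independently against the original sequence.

Codon 1 (AAU, Asn): 1 synonymous substitution.
Codon 2 (ACA, Thr): 3 synonymous substitutions.
Total: 1 + 3 = 4.

4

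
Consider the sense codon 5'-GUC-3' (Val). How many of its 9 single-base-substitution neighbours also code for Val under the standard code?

3

Position 1: none → 0 synonymous.
Position 2: none → 0 synonymous.
Position 3: GUU, GUA, GUG → 3 synonymous.
Total: 0 + 0 + 3 = 3.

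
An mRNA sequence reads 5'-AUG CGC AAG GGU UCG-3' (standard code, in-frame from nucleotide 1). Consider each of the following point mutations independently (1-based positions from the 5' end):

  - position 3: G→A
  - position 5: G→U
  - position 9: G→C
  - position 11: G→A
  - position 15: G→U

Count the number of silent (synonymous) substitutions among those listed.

1

Codon 1: AUG (Met) → AUA (Ile) — missense.
Codon 2: CGC (Arg) → CUC (Leu) — missense.
Codon 3: AAG (Lys) → AAC (Asn) — missense.
Codon 4: GGU (Gly) → GAU (Asp) — missense.
Codon 5: UCG (Ser) → UCU (Ser) — synonymous.
Synonymous: 1 of 5.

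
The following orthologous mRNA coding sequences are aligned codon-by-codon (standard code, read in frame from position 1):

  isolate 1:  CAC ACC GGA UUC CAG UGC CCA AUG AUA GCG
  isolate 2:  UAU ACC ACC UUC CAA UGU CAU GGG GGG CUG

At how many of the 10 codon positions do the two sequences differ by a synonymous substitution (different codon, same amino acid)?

Codon 1: CAC His / UAU Tyr — nonsynonymous.
Codon 2: ACC Thr / ACC Thr — identical.
Codon 3: GGA Gly / ACC Thr — nonsynonymous.
Codon 4: UUC Phe / UUC Phe — identical.
Codon 5: CAG Gln / CAA Gln — synonymous.
Codon 6: UGC Cys / UGU Cys — synonymous.
Codon 7: CCA Pro / CAU His — nonsynonymous.
Codon 8: AUG Met / GGG Gly — nonsynonymous.
Codon 9: AUA Ile / GGG Gly — nonsynonymous.
Codon 10: GCG Ala / CUG Leu — nonsynonymous.
Synonymous differences: 2.

2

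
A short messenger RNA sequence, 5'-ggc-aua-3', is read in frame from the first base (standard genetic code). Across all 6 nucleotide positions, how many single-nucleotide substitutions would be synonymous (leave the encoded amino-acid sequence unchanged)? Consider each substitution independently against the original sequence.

Codon 1 (GGC, Gly): 3 synonymous substitutions.
Codon 2 (AUA, Ile): 2 synonymous substitutions.
Total: 3 + 2 = 5.

5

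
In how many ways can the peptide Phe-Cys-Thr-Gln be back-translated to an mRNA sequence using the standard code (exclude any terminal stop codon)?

Phe: 2 codons.
Cys: 2 codons.
Thr: 4 codons.
Gln: 2 codons.
2 × 2 × 4 × 2 = 32.

32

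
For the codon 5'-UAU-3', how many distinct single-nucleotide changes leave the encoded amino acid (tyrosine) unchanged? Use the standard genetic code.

1

Position 1: none → 0 synonymous.
Position 2: none → 0 synonymous.
Position 3: UAC → 1 synonymous.
Total: 0 + 0 + 1 = 1.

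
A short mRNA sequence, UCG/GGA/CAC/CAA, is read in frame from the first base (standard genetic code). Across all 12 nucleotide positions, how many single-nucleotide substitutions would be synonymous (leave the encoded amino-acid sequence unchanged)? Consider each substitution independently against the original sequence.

8

Codon 1 (UCG, Ser): 3 synonymous substitutions.
Codon 2 (GGA, Gly): 3 synonymous substitutions.
Codon 3 (CAC, His): 1 synonymous substitution.
Codon 4 (CAA, Gln): 1 synonymous substitution.
Total: 3 + 3 + 1 + 1 = 8.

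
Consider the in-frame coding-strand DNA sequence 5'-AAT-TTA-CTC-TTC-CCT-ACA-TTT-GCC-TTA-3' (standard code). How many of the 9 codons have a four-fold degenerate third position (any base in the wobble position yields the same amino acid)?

4

Codon 1 AAT (Asn): third position 2-fold.
Codon 2 TTA (Leu): third position 2-fold.
Codon 3 CTC (Leu): third position 4-fold.
Codon 4 TTC (Phe): third position 2-fold.
Codon 5 CCT (Pro): third position 4-fold.
Codon 6 ACA (Thr): third position 4-fold.
Codon 7 TTT (Phe): third position 2-fold.
Codon 8 GCC (Ala): third position 4-fold.
Codon 9 TTA (Leu): third position 2-fold.
Four-fold degenerate third positions: 4.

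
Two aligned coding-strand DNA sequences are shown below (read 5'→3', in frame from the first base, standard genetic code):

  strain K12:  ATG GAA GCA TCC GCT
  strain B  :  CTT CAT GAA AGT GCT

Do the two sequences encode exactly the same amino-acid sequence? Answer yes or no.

no

Codon 1: ATG Met / CTT Leu — nonsynonymous.
Codon 2: GAA Glu / CAT His — nonsynonymous.
Codon 3: GCA Ala / GAA Glu — nonsynonymous.
Codon 4: TCC Ser / AGT Ser — synonymous.
Codon 5: GCT Ala / GCT Ala — identical.
Nonsynonymous differences: 3 → different protein.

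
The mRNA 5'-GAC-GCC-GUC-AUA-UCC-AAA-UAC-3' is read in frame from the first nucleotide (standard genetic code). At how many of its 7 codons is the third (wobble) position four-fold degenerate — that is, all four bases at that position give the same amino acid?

3

Codon 1 GAC (Asp): third position 2-fold.
Codon 2 GCC (Ala): third position 4-fold.
Codon 3 GUC (Val): third position 4-fold.
Codon 4 AUA (Ile): third position 3-fold.
Codon 5 UCC (Ser): third position 4-fold.
Codon 6 AAA (Lys): third position 2-fold.
Codon 7 UAC (Tyr): third position 2-fold.
Four-fold degenerate third positions: 3.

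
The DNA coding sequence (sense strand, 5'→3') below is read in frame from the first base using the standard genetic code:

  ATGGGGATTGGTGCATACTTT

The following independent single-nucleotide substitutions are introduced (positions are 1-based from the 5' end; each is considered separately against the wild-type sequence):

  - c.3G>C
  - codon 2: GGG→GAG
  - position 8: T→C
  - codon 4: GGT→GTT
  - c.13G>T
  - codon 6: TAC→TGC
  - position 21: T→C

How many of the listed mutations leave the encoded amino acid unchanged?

1

Codon 1: ATG (Met) → ATC (Ile) — missense.
Codon 2: GGG (Gly) → GAG (Glu) — missense.
Codon 3: ATT (Ile) → ACT (Thr) — missense.
Codon 4: GGT (Gly) → GTT (Val) — missense.
Codon 5: GCA (Ala) → TCA (Ser) — missense.
Codon 6: TAC (Tyr) → TGC (Cys) — missense.
Codon 7: TTT (Phe) → TTC (Phe) — synonymous.
Synonymous: 1 of 7.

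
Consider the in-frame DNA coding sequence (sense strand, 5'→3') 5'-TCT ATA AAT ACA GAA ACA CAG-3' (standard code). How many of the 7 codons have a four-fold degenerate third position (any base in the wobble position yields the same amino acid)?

3

Codon 1 TCT (Ser): third position 4-fold.
Codon 2 ATA (Ile): third position 3-fold.
Codon 3 AAT (Asn): third position 2-fold.
Codon 4 ACA (Thr): third position 4-fold.
Codon 5 GAA (Glu): third position 2-fold.
Codon 6 ACA (Thr): third position 4-fold.
Codon 7 CAG (Gln): third position 2-fold.
Four-fold degenerate third positions: 3.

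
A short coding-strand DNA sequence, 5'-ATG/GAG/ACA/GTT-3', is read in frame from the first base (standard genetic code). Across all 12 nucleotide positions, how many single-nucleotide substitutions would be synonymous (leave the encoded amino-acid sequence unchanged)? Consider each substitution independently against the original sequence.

7

Codon 1 (ATG, Met): 0 synonymous substitutions.
Codon 2 (GAG, Glu): 1 synonymous substitution.
Codon 3 (ACA, Thr): 3 synonymous substitutions.
Codon 4 (GTT, Val): 3 synonymous substitutions.
Total: 0 + 1 + 3 + 3 = 7.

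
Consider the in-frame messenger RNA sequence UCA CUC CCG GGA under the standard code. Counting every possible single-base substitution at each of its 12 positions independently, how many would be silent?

12

Codon 1 (UCA, Ser): 3 synonymous substitutions.
Codon 2 (CUC, Leu): 3 synonymous substitutions.
Codon 3 (CCG, Pro): 3 synonymous substitutions.
Codon 4 (GGA, Gly): 3 synonymous substitutions.
Total: 3 + 3 + 3 + 3 = 12.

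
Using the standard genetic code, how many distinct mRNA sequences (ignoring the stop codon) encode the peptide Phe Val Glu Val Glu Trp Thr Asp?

Phe: 2 codons.
Val: 4 codons.
Glu: 2 codons.
Val: 4 codons.
Glu: 2 codons.
Trp: 1 codon.
Thr: 4 codons.
Asp: 2 codons.
2 × 4 × 2 × 4 × 2 × 1 × 4 × 2 = 1024.

1024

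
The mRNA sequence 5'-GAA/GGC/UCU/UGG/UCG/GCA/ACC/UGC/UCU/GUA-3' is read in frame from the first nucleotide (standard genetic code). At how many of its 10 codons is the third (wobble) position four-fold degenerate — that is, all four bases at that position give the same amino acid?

Codon 1 GAA (Glu): third position 2-fold.
Codon 2 GGC (Gly): third position 4-fold.
Codon 3 UCU (Ser): third position 4-fold.
Codon 4 UGG (Trp): third position 1-fold.
Codon 5 UCG (Ser): third position 4-fold.
Codon 6 GCA (Ala): third position 4-fold.
Codon 7 ACC (Thr): third position 4-fold.
Codon 8 UGC (Cys): third position 2-fold.
Codon 9 UCU (Ser): third position 4-fold.
Codon 10 GUA (Val): third position 4-fold.
Four-fold degenerate third positions: 7.

7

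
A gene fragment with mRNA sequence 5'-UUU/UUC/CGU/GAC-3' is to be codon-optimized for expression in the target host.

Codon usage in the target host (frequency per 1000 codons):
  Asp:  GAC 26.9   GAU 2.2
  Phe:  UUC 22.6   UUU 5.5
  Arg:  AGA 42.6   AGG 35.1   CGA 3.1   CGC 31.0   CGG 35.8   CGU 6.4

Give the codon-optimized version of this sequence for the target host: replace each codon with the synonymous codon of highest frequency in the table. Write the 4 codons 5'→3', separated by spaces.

UUC UUC AGA GAC

Codon 1 (Phe): best is UUC at 22.6.
Codon 2 (Phe): best is UUC at 22.6.
Codon 3 (Arg): best is AGA at 42.6.
Codon 4 (Asp): best is GAC at 26.9.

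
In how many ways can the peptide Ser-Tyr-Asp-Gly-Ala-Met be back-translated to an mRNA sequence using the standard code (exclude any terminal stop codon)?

Ser: 6 codons.
Tyr: 2 codons.
Asp: 2 codons.
Gly: 4 codons.
Ala: 4 codons.
Met: 1 codon.
6 × 2 × 2 × 4 × 4 × 1 = 384.

384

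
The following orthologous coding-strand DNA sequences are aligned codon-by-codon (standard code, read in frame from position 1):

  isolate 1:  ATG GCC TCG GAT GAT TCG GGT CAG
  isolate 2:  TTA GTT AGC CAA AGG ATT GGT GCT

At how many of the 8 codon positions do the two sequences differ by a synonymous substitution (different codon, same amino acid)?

Codon 1: ATG Met / TTA Leu — nonsynonymous.
Codon 2: GCC Ala / GTT Val — nonsynonymous.
Codon 3: TCG Ser / AGC Ser — synonymous.
Codon 4: GAT Asp / CAA Gln — nonsynonymous.
Codon 5: GAT Asp / AGG Arg — nonsynonymous.
Codon 6: TCG Ser / ATT Ile — nonsynonymous.
Codon 7: GGT Gly / GGT Gly — identical.
Codon 8: CAG Gln / GCT Ala — nonsynonymous.
Synonymous differences: 1.

1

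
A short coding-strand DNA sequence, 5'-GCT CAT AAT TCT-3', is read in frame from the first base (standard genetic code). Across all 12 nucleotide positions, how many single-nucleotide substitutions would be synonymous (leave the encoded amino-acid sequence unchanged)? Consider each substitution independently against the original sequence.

8

Codon 1 (GCT, Ala): 3 synonymous substitutions.
Codon 2 (CAT, His): 1 synonymous substitution.
Codon 3 (AAT, Asn): 1 synonymous substitution.
Codon 4 (TCT, Ser): 3 synonymous substitutions.
Total: 3 + 1 + 1 + 3 = 8.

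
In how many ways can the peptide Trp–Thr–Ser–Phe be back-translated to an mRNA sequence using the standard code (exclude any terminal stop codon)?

Trp: 1 codon.
Thr: 4 codons.
Ser: 6 codons.
Phe: 2 codons.
1 × 4 × 6 × 2 = 48.

48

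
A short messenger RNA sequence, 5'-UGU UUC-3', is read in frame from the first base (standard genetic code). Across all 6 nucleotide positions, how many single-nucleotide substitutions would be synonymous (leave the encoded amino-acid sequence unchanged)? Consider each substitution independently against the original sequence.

Codon 1 (UGU, Cys): 1 synonymous substitution.
Codon 2 (UUC, Phe): 1 synonymous substitution.
Total: 1 + 1 = 2.

2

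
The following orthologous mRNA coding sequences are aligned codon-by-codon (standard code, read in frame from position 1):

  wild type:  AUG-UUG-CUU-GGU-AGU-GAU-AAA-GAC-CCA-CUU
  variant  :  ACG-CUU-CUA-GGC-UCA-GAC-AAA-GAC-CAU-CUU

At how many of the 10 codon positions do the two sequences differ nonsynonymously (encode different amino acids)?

Codon 1: AUG Met / ACG Thr — nonsynonymous.
Codon 2: UUG Leu / CUU Leu — synonymous.
Codon 3: CUU Leu / CUA Leu — synonymous.
Codon 4: GGU Gly / GGC Gly — synonymous.
Codon 5: AGU Ser / UCA Ser — synonymous.
Codon 6: GAU Asp / GAC Asp — synonymous.
Codon 7: AAA Lys / AAA Lys — identical.
Codon 8: GAC Asp / GAC Asp — identical.
Codon 9: CCA Pro / CAU His — nonsynonymous.
Codon 10: CUU Leu / CUU Leu — identical.
Nonsynonymous differences: 2.

2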